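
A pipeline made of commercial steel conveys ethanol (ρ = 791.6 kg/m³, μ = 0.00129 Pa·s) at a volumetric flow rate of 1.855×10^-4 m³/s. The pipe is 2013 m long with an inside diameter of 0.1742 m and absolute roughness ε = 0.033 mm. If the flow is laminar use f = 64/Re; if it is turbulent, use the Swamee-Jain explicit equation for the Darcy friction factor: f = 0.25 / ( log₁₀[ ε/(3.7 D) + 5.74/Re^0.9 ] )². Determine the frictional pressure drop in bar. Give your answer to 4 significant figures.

ΔP ≈ 2.131×10^-4 bar

Cross-sectional area A = πD²/4 = π(0.1742)²/4 = 0.02383 m²; mean velocity V = Q/A = 0.0001855/0.02383 = 0.007783 m/s.
Reynolds number Re = ρVD/μ = 791.6 · 0.007783 · 0.1742 / 0.00129 = 832.
Re < 2300 → laminar flow, so f = 64/Re = 64/832 = 0.07692 (the turbulent correlation is not needed).
Darcy-Weisbach: ΔP = f(L/D)(ρV²/2) = 0.07692·(2013/0.1742)·(791.6·0.007783²/2) = 0.07692·1.156e+04·0.02398 = 21.31 Pa.
ΔP = 21.31 Pa = 2.131×10^-4 bar.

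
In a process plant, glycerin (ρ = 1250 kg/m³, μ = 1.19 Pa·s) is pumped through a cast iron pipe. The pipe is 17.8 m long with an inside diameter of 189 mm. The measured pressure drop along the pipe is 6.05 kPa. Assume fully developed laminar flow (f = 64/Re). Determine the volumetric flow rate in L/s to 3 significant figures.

Q ≈ 8.94 L/s

For laminar flow, f = 64/Re with Re = ρVD/μ, so Darcy-Weisbach reduces to ΔP = 32μLV/D². Solving for V: V = ΔP·D²/(32μL) = 6050·(0.189)²/(32·1.19·17.8) = 0.3188 m/s.
Check: Re = ρVD/μ = 1250·0.3188·0.189/1.19 = 63.3 < 2300, so the laminar assumption holds.
Q = V·A = 0.3188·(π/4·0.189²) = 0.008945 m³/s = 8.94 L/s.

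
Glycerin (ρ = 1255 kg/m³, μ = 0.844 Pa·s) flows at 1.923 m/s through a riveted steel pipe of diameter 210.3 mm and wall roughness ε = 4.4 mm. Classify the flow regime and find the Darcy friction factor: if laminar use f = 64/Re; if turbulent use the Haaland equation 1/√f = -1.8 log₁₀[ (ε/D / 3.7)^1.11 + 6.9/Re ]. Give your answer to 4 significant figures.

Re = ρVD/μ = 1255·1.923·0.2103/0.844 = 601.3.
Re < 2300 → laminar, so f = 64/Re = 0.1064 (roughness is irrelevant in laminar flow).

f ≈ 0.1064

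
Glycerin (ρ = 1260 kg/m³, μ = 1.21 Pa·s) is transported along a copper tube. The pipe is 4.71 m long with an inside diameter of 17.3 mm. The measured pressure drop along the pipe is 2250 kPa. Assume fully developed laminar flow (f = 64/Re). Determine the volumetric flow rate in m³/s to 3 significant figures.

Q ≈ 8.68×10^-4 m³/s

For laminar flow, f = 64/Re with Re = ρVD/μ, so Darcy-Weisbach reduces to ΔP = 32μLV/D². Solving for V: V = ΔP·D²/(32μL) = 2.25e+06·(0.0173)²/(32·1.21·4.71) = 3.692 m/s.
Check: Re = ρVD/μ = 1260·3.692·0.0173/1.21 = 66.52 < 2300, so the laminar assumption holds.
Q = V·A = 3.692·(π/4·0.0173²) = 0.000868 m³/s = 8.68×10^-4 m³/s.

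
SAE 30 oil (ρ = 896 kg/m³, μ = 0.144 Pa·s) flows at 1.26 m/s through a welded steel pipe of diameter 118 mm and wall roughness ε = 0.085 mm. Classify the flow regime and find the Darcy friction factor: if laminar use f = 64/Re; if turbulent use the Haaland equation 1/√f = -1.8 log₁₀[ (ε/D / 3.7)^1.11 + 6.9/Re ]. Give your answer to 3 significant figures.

Re = ρVD/μ = 896·1.26·0.118/0.144 = 925.1.
Re < 2300 → laminar, so f = 64/Re = 0.06918 (roughness is irrelevant in laminar flow).

f ≈ 0.0692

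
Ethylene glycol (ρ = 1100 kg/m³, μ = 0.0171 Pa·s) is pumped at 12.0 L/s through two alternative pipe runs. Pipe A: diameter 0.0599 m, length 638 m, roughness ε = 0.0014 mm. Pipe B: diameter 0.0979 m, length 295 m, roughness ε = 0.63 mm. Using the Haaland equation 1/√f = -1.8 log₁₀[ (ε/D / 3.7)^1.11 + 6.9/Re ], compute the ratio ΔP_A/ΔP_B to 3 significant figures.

Pipe A: V = Q/A = 0.012/0.002818 = 4.258 m/s; Re = 1.641e+04; ε/D = 2.34e-05; Haaland → f = 0.0271; ΔP_A = f(L/D)(ρV²/2) = 2.879e+06 Pa.
Pipe B: V = Q/A = 0.012/0.007528 = 1.594 m/s; Re = 1.004e+04; ε/D = 0.00644; Haaland → f = 0.03911; ΔP_B = f(L/D)(ρV²/2) = 1.647e+05 Pa.
ΔP_A/ΔP_B = 2.879e+06/1.647e+05 = 17.5.

ΔP_A/ΔP_B ≈ 17.5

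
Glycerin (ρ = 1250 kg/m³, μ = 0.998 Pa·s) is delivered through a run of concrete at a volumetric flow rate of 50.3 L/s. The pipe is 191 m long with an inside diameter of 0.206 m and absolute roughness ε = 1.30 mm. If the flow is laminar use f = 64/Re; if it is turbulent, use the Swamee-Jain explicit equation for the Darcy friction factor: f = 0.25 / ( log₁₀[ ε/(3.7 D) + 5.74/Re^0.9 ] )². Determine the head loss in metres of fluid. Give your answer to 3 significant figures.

Q = 50.3 L/s = 50.3/1000 = 0.0503 m³/s.
Cross-sectional area A = πD²/4 = π(0.206)²/4 = 0.03333 m²; mean velocity V = Q/A = 0.0503/0.03333 = 1.509 m/s.
Reynolds number Re = ρVD/μ = 1250 · 1.509 · 0.206 / 0.998 = 389.4.
Re < 2300 → laminar flow, so f = 64/Re = 64/389.4 = 0.1644 (the turbulent correlation is not needed).
Darcy-Weisbach: ΔP = f(L/D)(ρV²/2) = 0.1644·(191/0.206)·(1250·1.509²/2) = 0.1644·927.2·1424 = 2.169e+05 Pa.
Head loss h_f = ΔP/(ρg) = 2.169e+05/(1250·9.81) = 17.7 m.

h_f ≈ 17.7 m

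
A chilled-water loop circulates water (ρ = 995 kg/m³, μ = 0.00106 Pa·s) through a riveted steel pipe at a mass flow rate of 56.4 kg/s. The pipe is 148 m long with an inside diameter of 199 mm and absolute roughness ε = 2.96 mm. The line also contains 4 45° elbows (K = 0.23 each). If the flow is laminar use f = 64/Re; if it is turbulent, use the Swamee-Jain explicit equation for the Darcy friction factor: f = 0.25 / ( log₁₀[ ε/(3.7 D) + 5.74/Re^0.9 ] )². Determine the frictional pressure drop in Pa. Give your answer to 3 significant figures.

A = πD²/4 = π(0.199)²/4 = 0.0311 m²; mean velocity V = ṁ/(ρA) = 56.4/(995 · 0.0311) = 1.822 m/s.
Reynolds number Re = ρVD/μ = 995 · 1.822 · 0.199 / 0.00106 = 3.404e+05.
Re > 4000 → turbulent. Relative roughness ε/D = 0.00296/0.199 = 0.0149. Swamee-Jain: f = 0.25/(log₁₀[0.0149/3.7 + 5.74/3.404e+05^0.9])² = 0.25/(log₁₀[0.00402 + 6.03e-05])² = 0.25/(-2.389)² = 0.04379.
Total minor-loss coefficient ΣK = 4·0.23 = 0.92.
ΔP = [f·L/D + ΣK]·(ρV²/2) = [0.04379·148/0.199 + 0.92]·(995·1.822²/2) = [32.57 + 0.92]·1652 = 5.534e+04 Pa.

ΔP ≈ 55300 Pa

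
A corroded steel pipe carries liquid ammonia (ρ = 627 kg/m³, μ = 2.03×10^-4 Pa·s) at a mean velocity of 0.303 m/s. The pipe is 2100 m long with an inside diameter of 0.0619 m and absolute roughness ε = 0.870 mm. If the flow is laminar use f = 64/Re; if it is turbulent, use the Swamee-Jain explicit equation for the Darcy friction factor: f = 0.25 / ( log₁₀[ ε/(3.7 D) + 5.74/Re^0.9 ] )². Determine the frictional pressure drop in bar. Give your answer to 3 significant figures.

Reynolds number Re = ρVD/μ = 627 · 0.303 · 0.0619 / 0.000203 = 5.793e+04.
Re > 4000 → turbulent. Relative roughness ε/D = 0.00087/0.0619 = 0.0141. Swamee-Jain: f = 0.25/(log₁₀[0.0141/3.7 + 5.74/5.793e+04^0.9])² = 0.25/(log₁₀[0.0038 + 0.000297])² = 0.25/(-2.388)² = 0.04385.
Darcy-Weisbach: ΔP = f(L/D)(ρV²/2) = 0.04385·(2100/0.0619)·(627·0.303²/2) = 0.04385·3.393e+04·28.78 = 4.282e+04 Pa.
ΔP = 4.282e+04 Pa = 0.428 bar.

ΔP ≈ 0.428 bar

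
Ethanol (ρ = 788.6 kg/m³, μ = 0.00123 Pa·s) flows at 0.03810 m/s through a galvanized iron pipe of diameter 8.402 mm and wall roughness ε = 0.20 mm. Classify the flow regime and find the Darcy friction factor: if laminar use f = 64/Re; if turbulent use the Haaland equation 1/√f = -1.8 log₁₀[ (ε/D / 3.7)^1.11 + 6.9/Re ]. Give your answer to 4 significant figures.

Re = ρVD/μ = 788.6·0.0381·0.008402/0.00123 = 205.2.
Re < 2300 → laminar, so f = 64/Re = 0.3118 (roughness is irrelevant in laminar flow).

f ≈ 0.3118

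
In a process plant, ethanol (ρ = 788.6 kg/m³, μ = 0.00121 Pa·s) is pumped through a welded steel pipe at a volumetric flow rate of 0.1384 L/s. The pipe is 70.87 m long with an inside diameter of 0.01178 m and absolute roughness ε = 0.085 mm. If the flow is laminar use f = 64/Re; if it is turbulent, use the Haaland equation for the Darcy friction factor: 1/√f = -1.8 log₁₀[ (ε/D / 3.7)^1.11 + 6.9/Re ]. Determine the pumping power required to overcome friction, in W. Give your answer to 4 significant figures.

P ≈ 21.26 W

Q = 0.1384 L/s = 0.1384/1000 = 0.0001384 m³/s.
Cross-sectional area A = πD²/4 = π(0.01178)²/4 = 0.000109 m²; mean velocity V = Q/A = 0.0001384/0.000109 = 1.27 m/s.
Reynolds number Re = ρVD/μ = 788.6 · 1.27 · 0.01178 / 0.00121 = 9749.
Re > 4000 → turbulent. Relative roughness ε/D = 8.5e-05/0.01178 = 0.00722. Haaland: 1/√f = -1.8 log₁₀[(0.00722/3.7)^1.11 + 6.9/9749] = -1.8 log₁₀[0.000982 + 0.000708] = 4.99, so f = 0.04016.
Darcy-Weisbach: ΔP = f(L/D)(ρV²/2) = 0.04016·(70.87/0.01178)·(788.6·1.27²/2) = 0.04016·6016·635.8 = 1.536e+05 Pa.
Pumping power P = QΔP = 0.0001384·1.536e+05 = 21.261 W = 21.26 W.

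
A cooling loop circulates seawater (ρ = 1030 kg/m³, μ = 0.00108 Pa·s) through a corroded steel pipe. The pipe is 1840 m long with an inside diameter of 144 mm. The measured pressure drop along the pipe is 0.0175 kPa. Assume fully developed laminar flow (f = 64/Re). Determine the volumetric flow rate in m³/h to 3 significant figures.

Q ≈ 0.335 m³/h

For laminar flow, f = 64/Re with Re = ρVD/μ, so Darcy-Weisbach reduces to ΔP = 32μLV/D². Solving for V: V = ΔP·D²/(32μL) = 17.5·(0.144)²/(32·0.00108·1840) = 0.005707 m/s.
Check: Re = ρVD/μ = 1030·0.005707·0.144/0.00108 = 783.7 < 2300, so the laminar assumption holds.
Q = V·A = 0.005707·(π/4·0.144²) = 9.294e-05 m³/s = 0.335 m³/h.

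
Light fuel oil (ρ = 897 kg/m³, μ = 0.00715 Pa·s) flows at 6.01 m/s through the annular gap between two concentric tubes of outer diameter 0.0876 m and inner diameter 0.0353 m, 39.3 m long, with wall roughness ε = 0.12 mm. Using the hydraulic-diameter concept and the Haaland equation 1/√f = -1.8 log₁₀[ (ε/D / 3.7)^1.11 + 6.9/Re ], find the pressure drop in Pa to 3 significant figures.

Hydraulic diameter D_h = 4A/P = D_o - D_i = 0.0876 - 0.0353 = 0.0523 m.
Re = ρVD_h/μ = 897·6.01·0.0523/0.00715 = 3.943e+04.
ε/D_h = 0.00012/0.0523 = 0.00229; Haaland gives 1/√f = -1.8 log₁₀[0.000275+0.000175] = 6.024, so f = 0.02756.
ΔP = f(L/D_h)(ρV²/2) = 0.02756·39.3/0.0523·1.62e+04 = 3.355e+05 Pa.

ΔP ≈ 335000 Pa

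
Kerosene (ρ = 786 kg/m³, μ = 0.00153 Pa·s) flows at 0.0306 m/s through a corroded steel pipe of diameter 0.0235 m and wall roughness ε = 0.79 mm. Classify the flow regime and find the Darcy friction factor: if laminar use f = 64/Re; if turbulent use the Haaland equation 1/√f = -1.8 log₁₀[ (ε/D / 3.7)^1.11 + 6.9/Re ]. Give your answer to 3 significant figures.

Re = ρVD/μ = 786·0.0306·0.0235/0.00153 = 369.4.
Re < 2300 → laminar, so f = 64/Re = 0.1732 (roughness is irrelevant in laminar flow).

f ≈ 0.173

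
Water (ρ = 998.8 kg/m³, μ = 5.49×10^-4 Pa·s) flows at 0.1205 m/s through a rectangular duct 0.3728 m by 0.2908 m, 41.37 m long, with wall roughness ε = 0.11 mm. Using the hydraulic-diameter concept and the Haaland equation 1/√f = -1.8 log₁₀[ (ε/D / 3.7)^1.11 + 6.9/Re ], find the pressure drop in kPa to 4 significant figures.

ΔP ≈ 0.01873 kPa

Hydraulic diameter D_h = 4A/P = 4·(0.3728·0.2908)/(2·(0.3728+0.2908)) = 0.4336/1.327 = 0.3267 m.
Re = ρVD_h/μ = 998.8·0.1205·0.3267/0.000549 = 7.163e+04.
ε/D_h = 0.00011/0.3267 = 0.000337; Haaland gives 1/√f = -1.8 log₁₀[3.27e-05+9.63e-05] = 7.001, so f = 0.0204.
ΔP = f(L/D_h)(ρV²/2) = 0.0204·41.37/0.3267·7.251 = 18.73 Pa.
ΔP = 0.01873 kPa.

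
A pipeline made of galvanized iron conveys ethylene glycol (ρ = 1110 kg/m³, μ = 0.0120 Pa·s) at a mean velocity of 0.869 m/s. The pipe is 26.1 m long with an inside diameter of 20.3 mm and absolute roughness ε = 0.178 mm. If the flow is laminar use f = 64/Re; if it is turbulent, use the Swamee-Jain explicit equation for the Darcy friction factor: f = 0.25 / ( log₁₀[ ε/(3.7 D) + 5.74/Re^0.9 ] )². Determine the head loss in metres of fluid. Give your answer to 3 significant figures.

Reynolds number Re = ρVD/μ = 1110 · 0.869 · 0.0203 / 0.012 = 1632.
Re < 2300 → laminar flow, so f = 64/Re = 64/1632 = 0.03922 (the turbulent correlation is not needed).
Darcy-Weisbach: ΔP = f(L/D)(ρV²/2) = 0.03922·(26.1/0.0203)·(1110·0.869²/2) = 0.03922·1286·419.1 = 2.113e+04 Pa.
Head loss h_f = ΔP/(ρg) = 2.113e+04/(1110·9.81) = 1.94 m.

h_f ≈ 1.94 m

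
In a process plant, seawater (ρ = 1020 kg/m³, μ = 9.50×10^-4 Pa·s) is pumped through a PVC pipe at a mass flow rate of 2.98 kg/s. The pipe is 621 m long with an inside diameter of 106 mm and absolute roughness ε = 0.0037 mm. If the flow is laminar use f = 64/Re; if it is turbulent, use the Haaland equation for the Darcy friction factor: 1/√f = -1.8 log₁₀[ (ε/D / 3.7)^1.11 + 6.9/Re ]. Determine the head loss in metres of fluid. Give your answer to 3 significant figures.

h_f ≈ 0.726 m

A = πD²/4 = π(0.106)²/4 = 0.008825 m²; mean velocity V = ṁ/(ρA) = 2.98/(1020 · 0.008825) = 0.3311 m/s.
Reynolds number Re = ρVD/μ = 1020 · 0.3311 · 0.106 / 0.00095 = 3.768e+04.
Re > 4000 → turbulent. Relative roughness ε/D = 3.7e-06/0.106 = 3.49e-05. Haaland: 1/√f = -1.8 log₁₀[(3.49e-05/3.7)^1.11 + 6.9/3.768e+04] = -1.8 log₁₀[2.64e-06 + 0.000183] = 6.716, so f = 0.02217.
Darcy-Weisbach: ΔP = f(L/D)(ρV²/2) = 0.02217·(621/0.106)·(1020·0.3311²/2) = 0.02217·5858·55.9 = 7261 Pa.
Head loss h_f = ΔP/(ρg) = 7261/(1020·9.81) = 0.726 m.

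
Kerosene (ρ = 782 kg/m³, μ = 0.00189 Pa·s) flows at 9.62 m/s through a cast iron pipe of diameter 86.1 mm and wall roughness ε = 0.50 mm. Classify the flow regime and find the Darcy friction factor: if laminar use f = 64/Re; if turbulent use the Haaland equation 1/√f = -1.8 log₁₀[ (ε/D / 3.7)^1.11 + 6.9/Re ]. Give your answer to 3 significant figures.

Re = ρVD/μ = 782·9.62·0.0861/0.00189 = 3.427e+05.
Re > 4000 → turbulent. ε/D = 0.0005/0.0861 = 0.00581; Haaland: 1/√f = -1.8 log₁₀[0.000771 + 2.01e-05] = 5.583, so f = 0.03209.

f ≈ 0.0321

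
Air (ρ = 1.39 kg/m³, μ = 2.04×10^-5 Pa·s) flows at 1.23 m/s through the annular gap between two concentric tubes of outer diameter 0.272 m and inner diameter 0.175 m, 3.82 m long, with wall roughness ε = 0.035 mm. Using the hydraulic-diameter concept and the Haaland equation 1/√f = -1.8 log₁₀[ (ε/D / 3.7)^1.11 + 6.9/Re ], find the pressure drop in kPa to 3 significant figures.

Hydraulic diameter D_h = 4A/P = D_o - D_i = 0.272 - 0.175 = 0.097 m.
Re = ρVD_h/μ = 1.39·1.23·0.097/2.04e-05 = 8129.
ε/D_h = 3.5e-05/0.097 = 0.000361; Haaland gives 1/√f = -1.8 log₁₀[3.53e-05+0.000849] = 5.496, so f = 0.0331.
ΔP = f(L/D_h)(ρV²/2) = 0.0331·3.82/0.097·1.051 = 1.371 Pa.
ΔP = 0.00137 kPa.

ΔP ≈ 0.00137 kPa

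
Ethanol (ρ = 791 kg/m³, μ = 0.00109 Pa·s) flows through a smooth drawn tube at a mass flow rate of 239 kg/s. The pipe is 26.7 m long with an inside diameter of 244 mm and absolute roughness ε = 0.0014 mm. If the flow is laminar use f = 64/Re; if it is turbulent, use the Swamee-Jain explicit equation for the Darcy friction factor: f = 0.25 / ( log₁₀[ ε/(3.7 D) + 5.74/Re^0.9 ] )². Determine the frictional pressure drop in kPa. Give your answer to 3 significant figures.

A = πD²/4 = π(0.244)²/4 = 0.04676 m²; mean velocity V = ṁ/(ρA) = 239/(791 · 0.04676) = 6.462 m/s.
Reynolds number Re = ρVD/μ = 791 · 6.462 · 0.244 / 0.00109 = 1.144e+06.
Re > 4000 → turbulent. Relative roughness ε/D = 1.4e-06/0.244 = 5.74e-06. Swamee-Jain: f = 0.25/(log₁₀[5.74e-06/3.7 + 5.74/1.144e+06^0.9])² = 0.25/(log₁₀[1.55e-06 + 2.02e-05])² = 0.25/(-4.662)² = 0.0115.
Darcy-Weisbach: ΔP = f(L/D)(ρV²/2) = 0.0115·(26.7/0.244)·(791·6.462²/2) = 0.0115·109.4·1.651e+04 = 2.079e+04 Pa.
ΔP = 2.079e+04 Pa = 20.8 kPa.

ΔP ≈ 20.8 kPa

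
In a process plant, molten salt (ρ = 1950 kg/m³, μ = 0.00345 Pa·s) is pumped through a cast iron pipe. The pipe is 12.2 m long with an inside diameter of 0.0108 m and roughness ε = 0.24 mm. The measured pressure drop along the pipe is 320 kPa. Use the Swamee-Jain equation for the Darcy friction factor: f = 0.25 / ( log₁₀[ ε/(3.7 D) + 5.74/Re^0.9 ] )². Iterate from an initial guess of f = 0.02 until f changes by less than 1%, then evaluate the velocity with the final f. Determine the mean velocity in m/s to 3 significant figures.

V ≈ 2.32 m/s

Rearranging Darcy-Weisbach: V = √(2·ΔP·D/(f·L·ρ)). With ε/D = 0.00024/0.0108 = 0.0222, iterate starting from f = 0.02:
  f = 0.02 → V = √(2·3.2e+05·0.0108/(0.02·12.2·1950)) = 3.811 m/s; Re = ρVD/μ = 2.327e+04; f → 0.05284
  f = 0.05284 → V = 2.345 m/s; Re = 1.431e+04; f → 0.05399
  f = 0.05399 → V = 2.32 m/s; Re = 1.416e+04; f → 0.05402
Converged (Δf/f < 1%). With the final f = 0.05402: V = √(2·3.2e+05·0.0108/(0.05402·12.2·1950)) = 2.319 m/s.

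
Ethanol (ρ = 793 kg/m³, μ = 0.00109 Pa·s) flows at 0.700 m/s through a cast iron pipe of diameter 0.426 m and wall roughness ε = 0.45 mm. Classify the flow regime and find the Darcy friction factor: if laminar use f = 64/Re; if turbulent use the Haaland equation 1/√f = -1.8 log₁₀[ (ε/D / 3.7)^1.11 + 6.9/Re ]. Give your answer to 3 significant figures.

Re = ρVD/μ = 793·0.7·0.426/0.00109 = 2.169e+05.
Re > 4000 → turbulent. ε/D = 0.00045/0.426 = 0.00106; Haaland: 1/√f = -1.8 log₁₀[0.000116 + 3.18e-05] = 6.893, so f = 0.02105.

f ≈ 0.0210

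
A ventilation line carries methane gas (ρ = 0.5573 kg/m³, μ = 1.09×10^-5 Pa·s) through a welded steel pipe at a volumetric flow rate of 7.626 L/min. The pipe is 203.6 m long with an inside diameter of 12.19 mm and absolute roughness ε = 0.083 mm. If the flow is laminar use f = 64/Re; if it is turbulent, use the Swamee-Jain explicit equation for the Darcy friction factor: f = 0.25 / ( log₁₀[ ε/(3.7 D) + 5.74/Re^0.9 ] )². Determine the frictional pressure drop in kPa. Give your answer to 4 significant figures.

ΔP ≈ 0.5205 kPa

Q = 7.626 L/min = 7.626/60000 = 0.0001271 m³/s.
Cross-sectional area A = πD²/4 = π(0.01219)²/4 = 0.0001167 m²; mean velocity V = Q/A = 0.0001271/0.0001167 = 1.089 m/s.
Reynolds number Re = ρVD/μ = 0.5573 · 1.089 · 0.01219 / 1.09e-05 = 678.8.
Re < 2300 → laminar flow, so f = 64/Re = 64/678.8 = 0.09429 (the turbulent correlation is not needed).
Darcy-Weisbach: ΔP = f(L/D)(ρV²/2) = 0.09429·(203.6/0.01219)·(0.5573·1.089²/2) = 0.09429·1.67e+04·0.3305 = 520.5 Pa.
ΔP = 520.5 Pa = 0.5205 kPa.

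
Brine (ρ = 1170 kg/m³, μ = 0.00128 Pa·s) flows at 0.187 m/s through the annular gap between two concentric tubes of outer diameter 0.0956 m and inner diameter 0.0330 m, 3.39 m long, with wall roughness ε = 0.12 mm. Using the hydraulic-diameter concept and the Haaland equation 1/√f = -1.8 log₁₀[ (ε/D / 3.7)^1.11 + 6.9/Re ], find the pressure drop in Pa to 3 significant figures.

Hydraulic diameter D_h = 4A/P = D_o - D_i = 0.0956 - 0.033 = 0.0626 m.
Re = ρVD_h/μ = 1170·0.187·0.0626/0.00128 = 1.07e+04.
ε/D_h = 0.00012/0.0626 = 0.00192; Haaland gives 1/√f = -1.8 log₁₀[0.000225+0.000645] = 5.509, so f = 0.03295.
ΔP = f(L/D_h)(ρV²/2) = 0.03295·3.39/0.0626·20.46 = 36.51 Pa.

ΔP ≈ 36.5 Pa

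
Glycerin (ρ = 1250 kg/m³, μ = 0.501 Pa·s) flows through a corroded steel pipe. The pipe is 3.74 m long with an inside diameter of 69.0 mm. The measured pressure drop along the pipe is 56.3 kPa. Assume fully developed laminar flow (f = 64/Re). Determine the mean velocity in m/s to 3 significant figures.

V ≈ 4.47 m/s

For laminar flow, f = 64/Re with Re = ρVD/μ, so Darcy-Weisbach reduces to ΔP = 32μLV/D². Solving for V: V = ΔP·D²/(32μL) = 5.63e+04·(0.069)²/(32·0.501·3.74) = 4.47 m/s.
Check: Re = ρVD/μ = 1250·4.47·0.069/0.501 = 769.6 < 2300, so the laminar assumption holds.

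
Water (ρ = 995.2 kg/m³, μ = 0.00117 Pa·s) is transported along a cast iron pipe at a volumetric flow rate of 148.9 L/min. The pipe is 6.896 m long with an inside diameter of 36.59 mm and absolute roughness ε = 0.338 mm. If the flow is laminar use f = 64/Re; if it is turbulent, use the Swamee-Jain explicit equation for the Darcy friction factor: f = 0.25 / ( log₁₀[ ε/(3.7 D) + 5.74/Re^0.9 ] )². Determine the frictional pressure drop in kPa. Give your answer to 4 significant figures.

Q = 148.9 L/min = 148.9/60000 = 0.002482 m³/s.
Cross-sectional area A = πD²/4 = π(0.03659)²/4 = 0.001052 m²; mean velocity V = Q/A = 0.002482/0.001052 = 2.36 m/s.
Reynolds number Re = ρVD/μ = 995.2 · 2.36 · 0.03659 / 0.00117 = 7.345e+04.
Re > 4000 → turbulent. Relative roughness ε/D = 0.000338/0.03659 = 0.00924. Swamee-Jain: f = 0.25/(log₁₀[0.00924/3.7 + 5.74/7.345e+04^0.9])² = 0.25/(log₁₀[0.0025 + 0.00024])² = 0.25/(-2.563)² = 0.03806.
Darcy-Weisbach: ΔP = f(L/D)(ρV²/2) = 0.03806·(6.896/0.03659)·(995.2·2.36²/2) = 0.03806·188.5·2772 = 1.988e+04 Pa.
ΔP = 1.988e+04 Pa = 19.88 kPa.

ΔP ≈ 19.88 kPa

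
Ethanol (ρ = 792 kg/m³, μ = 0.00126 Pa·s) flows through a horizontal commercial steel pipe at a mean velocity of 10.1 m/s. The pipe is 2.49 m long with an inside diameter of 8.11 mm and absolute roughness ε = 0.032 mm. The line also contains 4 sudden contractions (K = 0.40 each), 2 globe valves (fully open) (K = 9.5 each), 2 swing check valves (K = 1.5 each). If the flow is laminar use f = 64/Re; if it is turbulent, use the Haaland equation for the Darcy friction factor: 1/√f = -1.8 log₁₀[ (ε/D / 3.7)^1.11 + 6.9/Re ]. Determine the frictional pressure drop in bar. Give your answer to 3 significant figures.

ΔP ≈ 13.3 bar

Reynolds number Re = ρVD/μ = 792 · 10.1 · 0.00811 / 0.00126 = 5.149e+04.
Re > 4000 → turbulent. Relative roughness ε/D = 3.2e-05/0.00811 = 0.00395. Haaland: 1/√f = -1.8 log₁₀[(0.00395/3.7)^1.11 + 6.9/5.149e+04] = -1.8 log₁₀[0.000502 + 0.000134] = 5.753, so f = 0.03021.
Total minor-loss coefficient ΣK = 4·0.4 + 2·9.5 + 2·1.5 = 23.6.
ΔP = [f·L/D + ΣK]·(ρV²/2) = [0.03021·2.49/0.00811 + 23.6]·(792·10.1²/2) = [9.276 + 23.6]·4.04e+04 = 1.328e+06 Pa.
ΔP = 1.328e+06 Pa = 13.3 bar.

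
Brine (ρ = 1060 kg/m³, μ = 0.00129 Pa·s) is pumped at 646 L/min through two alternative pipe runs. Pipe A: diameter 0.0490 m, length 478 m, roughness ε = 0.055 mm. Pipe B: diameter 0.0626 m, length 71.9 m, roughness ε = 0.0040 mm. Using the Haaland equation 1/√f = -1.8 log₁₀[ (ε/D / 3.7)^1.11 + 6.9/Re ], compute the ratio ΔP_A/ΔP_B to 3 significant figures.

ΔP_A/ΔP_B ≈ 29.6

Pipe A: V = Q/A = 0.01077/0.001886 = 5.71 m/s; Re = 2.299e+05; ε/D = 0.00112; Haaland → f = 0.02125; ΔP_A = f(L/D)(ρV²/2) = 3.581e+06 Pa.
Pipe B: V = Q/A = 0.01077/0.003078 = 3.498 m/s; Re = 1.799e+05; ε/D = 6.39e-05; Haaland → f = 0.01623; ΔP_B = f(L/D)(ρV²/2) = 1.209e+05 Pa.
ΔP_A/ΔP_B = 3.581e+06/1.209e+05 = 29.6.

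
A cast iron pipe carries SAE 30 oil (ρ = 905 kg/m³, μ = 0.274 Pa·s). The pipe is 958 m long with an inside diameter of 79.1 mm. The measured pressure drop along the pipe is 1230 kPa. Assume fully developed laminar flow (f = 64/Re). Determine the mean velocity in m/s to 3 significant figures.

For laminar flow, f = 64/Re with Re = ρVD/μ, so Darcy-Weisbach reduces to ΔP = 32μLV/D². Solving for V: V = ΔP·D²/(32μL) = 1.23e+06·(0.0791)²/(32·0.274·958) = 0.9162 m/s.
Check: Re = ρVD/μ = 905·0.9162·0.0791/0.274 = 239.4 < 2300, so the laminar assumption holds.

V ≈ 0.916 m/s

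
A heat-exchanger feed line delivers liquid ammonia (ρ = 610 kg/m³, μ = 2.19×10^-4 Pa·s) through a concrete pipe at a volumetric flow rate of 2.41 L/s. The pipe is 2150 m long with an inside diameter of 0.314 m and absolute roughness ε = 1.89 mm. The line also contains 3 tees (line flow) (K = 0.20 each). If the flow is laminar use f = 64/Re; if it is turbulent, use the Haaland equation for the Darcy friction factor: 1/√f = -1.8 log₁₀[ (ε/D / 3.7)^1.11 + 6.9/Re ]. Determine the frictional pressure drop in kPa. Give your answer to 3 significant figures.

ΔP ≈ 0.0707 kPa

Q = 2.41 L/s = 2.41/1000 = 0.00241 m³/s.
Cross-sectional area A = πD²/4 = π(0.314)²/4 = 0.07744 m²; mean velocity V = Q/A = 0.00241/0.07744 = 0.03112 m/s.
Reynolds number Re = ρVD/μ = 610 · 0.03112 · 0.314 / 0.000219 = 2.722e+04.
Re > 4000 → turbulent. Relative roughness ε/D = 0.00189/0.314 = 0.00602. Haaland: 1/√f = -1.8 log₁₀[(0.00602/3.7)^1.11 + 6.9/2.722e+04] = -1.8 log₁₀[0.000803 + 0.000253] = 5.357, so f = 0.03484.
Total minor-loss coefficient ΣK = 3·0.2 = 0.6.
ΔP = [f·L/D + ΣK]·(ρV²/2) = [0.03484·2150/0.314 + 0.6]·(610·0.03112²/2) = [238.6 + 0.6]·0.2954 = 70.66 Pa.
ΔP = 70.66 Pa = 0.0707 kPa.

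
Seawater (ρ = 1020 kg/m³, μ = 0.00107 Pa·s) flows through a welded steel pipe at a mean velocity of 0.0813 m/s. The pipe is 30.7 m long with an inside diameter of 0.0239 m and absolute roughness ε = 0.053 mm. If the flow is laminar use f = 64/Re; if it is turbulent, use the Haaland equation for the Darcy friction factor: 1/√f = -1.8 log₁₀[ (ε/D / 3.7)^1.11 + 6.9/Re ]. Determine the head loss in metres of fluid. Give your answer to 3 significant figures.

h_f ≈ 0.0150 m

Reynolds number Re = ρVD/μ = 1020 · 0.0813 · 0.0239 / 0.00107 = 1852.
Re < 2300 → laminar flow, so f = 64/Re = 64/1852 = 0.03455 (the turbulent correlation is not needed).
Darcy-Weisbach: ΔP = f(L/D)(ρV²/2) = 0.03455·(30.7/0.0239)·(1020·0.0813²/2) = 0.03455·1285·3.371 = 149.6 Pa.
Head loss h_f = ΔP/(ρg) = 149.6/(1020·9.81) = 0.0150 m.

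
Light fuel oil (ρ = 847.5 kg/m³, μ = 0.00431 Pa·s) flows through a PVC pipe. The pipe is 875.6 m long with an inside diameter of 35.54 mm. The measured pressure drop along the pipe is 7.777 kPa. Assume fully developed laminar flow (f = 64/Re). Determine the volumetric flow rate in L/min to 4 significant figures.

For laminar flow, f = 64/Re with Re = ρVD/μ, so Darcy-Weisbach reduces to ΔP = 32μLV/D². Solving for V: V = ΔP·D²/(32μL) = 7777·(0.03554)²/(32·0.00431·875.6) = 0.08134 m/s.
Check: Re = ρVD/μ = 847.5·0.08134·0.03554/0.00431 = 568.5 < 2300, so the laminar assumption holds.
Q = V·A = 0.08134·(π/4·0.03554²) = 8.069e-05 m³/s = 4.842 L/min.

Q ≈ 4.842 L/min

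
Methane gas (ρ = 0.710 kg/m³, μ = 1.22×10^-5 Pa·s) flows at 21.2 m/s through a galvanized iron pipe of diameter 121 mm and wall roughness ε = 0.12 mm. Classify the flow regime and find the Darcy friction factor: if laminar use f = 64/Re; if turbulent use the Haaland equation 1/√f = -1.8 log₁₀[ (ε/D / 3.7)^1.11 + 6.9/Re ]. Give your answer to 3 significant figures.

Re = ρVD/μ = 0.71·21.2·0.121/1.22e-05 = 1.493e+05.
Re > 4000 → turbulent. ε/D = 0.00012/0.121 = 0.000992; Haaland: 1/√f = -1.8 log₁₀[0.000108 + 4.62e-05] = 6.859, so f = 0.02126.

f ≈ 0.0213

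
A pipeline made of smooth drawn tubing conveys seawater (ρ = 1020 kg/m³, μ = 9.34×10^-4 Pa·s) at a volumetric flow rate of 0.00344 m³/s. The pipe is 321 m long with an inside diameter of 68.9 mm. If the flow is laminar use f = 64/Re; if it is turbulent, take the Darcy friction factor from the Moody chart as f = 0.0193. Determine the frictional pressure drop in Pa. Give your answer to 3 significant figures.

ΔP ≈ 39000 Pa

Cross-sectional area A = πD²/4 = π(0.0689)²/4 = 0.003728 m²; mean velocity V = Q/A = 0.00344/0.003728 = 0.9226 m/s.
Reynolds number Re = ρVD/μ = 1020 · 0.9226 · 0.0689 / 0.000934 = 6.942e+04.
Re > 4000 → turbulent; use the Moody-chart value f = 0.0193.
Darcy-Weisbach: ΔP = f(L/D)(ρV²/2) = 0.0193·(321/0.0689)·(1020·0.9226²/2) = 0.0193·4659·434.1 = 3.904e+04 Pa.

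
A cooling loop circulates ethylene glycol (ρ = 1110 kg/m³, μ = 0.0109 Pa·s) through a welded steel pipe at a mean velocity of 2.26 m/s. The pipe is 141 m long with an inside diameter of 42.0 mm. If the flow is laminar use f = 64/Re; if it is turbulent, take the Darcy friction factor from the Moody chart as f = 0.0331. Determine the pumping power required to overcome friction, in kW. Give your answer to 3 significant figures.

P ≈ 0.986 kW

Reynolds number Re = ρVD/μ = 1110 · 2.26 · 0.042 / 0.0109 = 9666.
Re > 4000 → turbulent; use the Moody-chart value f = 0.0331.
Darcy-Weisbach: ΔP = f(L/D)(ρV²/2) = 0.0331·(141/0.042)·(1110·2.26²/2) = 0.0331·3357·2835 = 3.15e+05 Pa.
Q = V·A = 2.26·0.001385 = 0.003131 m³/s.
Pumping power P = QΔP = 0.003131·3.15e+05 = 986.3 W = 0.986 kW.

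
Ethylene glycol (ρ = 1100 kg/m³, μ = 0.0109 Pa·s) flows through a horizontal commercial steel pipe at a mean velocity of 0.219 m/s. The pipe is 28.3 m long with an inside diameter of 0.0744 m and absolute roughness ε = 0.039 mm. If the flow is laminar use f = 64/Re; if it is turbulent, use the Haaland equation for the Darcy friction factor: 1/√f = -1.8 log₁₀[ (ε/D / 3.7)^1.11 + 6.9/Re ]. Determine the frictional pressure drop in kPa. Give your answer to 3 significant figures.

ΔP ≈ 0.391 kPa

Reynolds number Re = ρVD/μ = 1100 · 0.219 · 0.0744 / 0.0109 = 1644.
Re < 2300 → laminar flow, so f = 64/Re = 64/1644 = 0.03892 (the turbulent correlation is not needed).
Darcy-Weisbach: ΔP = f(L/D)(ρV²/2) = 0.03892·(28.3/0.0744)·(1100·0.219²/2) = 0.03892·380.4·26.38 = 390.5 Pa.
ΔP = 390.5 Pa = 0.391 kPa.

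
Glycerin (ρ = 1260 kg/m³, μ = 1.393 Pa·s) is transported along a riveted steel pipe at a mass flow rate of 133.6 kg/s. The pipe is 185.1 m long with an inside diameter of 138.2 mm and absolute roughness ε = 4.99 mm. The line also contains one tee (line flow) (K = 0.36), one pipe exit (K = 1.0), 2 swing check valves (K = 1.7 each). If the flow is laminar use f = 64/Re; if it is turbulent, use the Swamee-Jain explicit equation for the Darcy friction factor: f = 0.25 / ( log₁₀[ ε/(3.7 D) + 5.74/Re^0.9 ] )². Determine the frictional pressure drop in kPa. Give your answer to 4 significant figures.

A = πD²/4 = π(0.1382)²/4 = 0.015 m²; mean velocity V = ṁ/(ρA) = 133.6/(1260 · 0.015) = 7.069 m/s.
Reynolds number Re = ρVD/μ = 1260 · 7.069 · 0.1382 / 1.39 = 883.6.
Re < 2300 → laminar flow, so f = 64/Re = 64/883.6 = 0.07243 (the turbulent correlation is not needed).
Total minor-loss coefficient ΣK = 1·0.36 + 1·1 + 2·1.7 = 4.76.
ΔP = [f·L/D + ΣK]·(ρV²/2) = [0.07243·185.1/0.1382 + 4.76]·(1260·7.069²/2) = [97.01 + 4.76]·3.148e+04 = 3.203e+06 Pa.
ΔP = 3.203e+06 Pa = 3203 kPa.

ΔP ≈ 3203 kPa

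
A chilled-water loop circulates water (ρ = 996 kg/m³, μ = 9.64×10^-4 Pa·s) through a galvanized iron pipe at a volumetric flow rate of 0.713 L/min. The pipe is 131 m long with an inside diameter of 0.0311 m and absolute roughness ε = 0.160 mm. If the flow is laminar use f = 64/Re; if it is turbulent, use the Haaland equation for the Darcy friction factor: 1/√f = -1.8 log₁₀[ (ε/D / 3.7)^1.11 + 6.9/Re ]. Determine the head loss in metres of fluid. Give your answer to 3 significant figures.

h_f ≈ 0.00669 m

Q = 0.713 L/min = 0.713/60000 = 1.188e-05 m³/s.
Cross-sectional area A = πD²/4 = π(0.0311)²/4 = 0.0007596 m²; mean velocity V = Q/A = 1.188e-05/0.0007596 = 0.01564 m/s.
Reynolds number Re = ρVD/μ = 996 · 0.01564 · 0.0311 / 0.000964 = 502.7.
Re < 2300 → laminar flow, so f = 64/Re = 64/502.7 = 0.1273 (the turbulent correlation is not needed).
Darcy-Weisbach: ΔP = f(L/D)(ρV²/2) = 0.1273·(131/0.0311)·(996·0.01564²/2) = 0.1273·4212·0.1219 = 65.36 Pa.
Head loss h_f = ΔP/(ρg) = 65.36/(996·9.81) = 0.00669 m.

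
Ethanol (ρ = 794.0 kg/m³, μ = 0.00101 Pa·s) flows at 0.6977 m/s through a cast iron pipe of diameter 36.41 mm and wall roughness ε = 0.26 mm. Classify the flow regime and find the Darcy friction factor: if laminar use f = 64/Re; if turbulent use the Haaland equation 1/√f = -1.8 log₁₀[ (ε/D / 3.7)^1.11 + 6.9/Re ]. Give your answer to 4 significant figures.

Re = ρVD/μ = 794·0.6977·0.03641/0.00101 = 1.997e+04.
Re > 4000 → turbulent. ε/D = 0.00026/0.03641 = 0.00714; Haaland: 1/√f = -1.8 log₁₀[0.00097 + 0.000346] = 5.185, so f = 0.03719.

f ≈ 0.03719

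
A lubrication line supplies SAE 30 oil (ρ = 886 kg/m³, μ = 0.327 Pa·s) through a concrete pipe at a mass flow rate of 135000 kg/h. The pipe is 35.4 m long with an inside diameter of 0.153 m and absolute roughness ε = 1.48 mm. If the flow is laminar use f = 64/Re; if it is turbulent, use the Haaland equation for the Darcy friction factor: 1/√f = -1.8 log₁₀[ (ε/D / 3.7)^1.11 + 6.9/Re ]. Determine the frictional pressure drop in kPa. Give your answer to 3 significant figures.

ΔP ≈ 36.4 kPa

ṁ = 135000 kg/h = 135000/3600 = 37.5 kg/s.
A = πD²/4 = π(0.153)²/4 = 0.01839 m²; mean velocity V = ṁ/(ρA) = 37.5/(886 · 0.01839) = 2.302 m/s.
Reynolds number Re = ρVD/μ = 886 · 2.302 · 0.153 / 0.327 = 954.3.
Re < 2300 → laminar flow, so f = 64/Re = 64/954.3 = 0.06706 (the turbulent correlation is not needed).
Darcy-Weisbach: ΔP = f(L/D)(ρV²/2) = 0.06706·(35.4/0.153)·(886·2.302²/2) = 0.06706·231.4·2348 = 3.643e+04 Pa.
ΔP = 3.643e+04 Pa = 36.4 kPa.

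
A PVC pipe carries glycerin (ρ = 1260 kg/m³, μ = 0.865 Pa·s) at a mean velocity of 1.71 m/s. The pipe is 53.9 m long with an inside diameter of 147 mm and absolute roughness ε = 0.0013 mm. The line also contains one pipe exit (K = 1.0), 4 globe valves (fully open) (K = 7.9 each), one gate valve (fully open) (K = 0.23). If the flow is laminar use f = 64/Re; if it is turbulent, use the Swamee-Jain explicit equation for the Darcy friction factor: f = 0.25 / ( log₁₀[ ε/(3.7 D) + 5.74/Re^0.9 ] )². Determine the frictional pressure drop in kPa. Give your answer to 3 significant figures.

ΔP ≈ 179 kPa

Reynolds number Re = ρVD/μ = 1260 · 1.71 · 0.147 / 0.865 = 366.2.
Re < 2300 → laminar flow, so f = 64/Re = 64/366.2 = 0.1748 (the turbulent correlation is not needed).
Total minor-loss coefficient ΣK = 1·1 + 4·7.9 + 1·0.23 = 32.8.
ΔP = [f·L/D + ΣK]·(ρV²/2) = [0.1748·53.9/0.147 + 32.8]·(1260·1.71²/2) = [64.09 + 32.8]·1842 = 1.785e+05 Pa.
ΔP = 1.785e+05 Pa = 179 kPa.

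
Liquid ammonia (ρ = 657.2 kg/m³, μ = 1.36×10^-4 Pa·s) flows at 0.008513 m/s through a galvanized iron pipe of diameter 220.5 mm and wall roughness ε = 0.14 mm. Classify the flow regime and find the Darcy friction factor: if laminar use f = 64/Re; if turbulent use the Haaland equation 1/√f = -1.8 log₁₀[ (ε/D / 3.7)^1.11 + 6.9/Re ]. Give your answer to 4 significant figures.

f ≈ 0.03248

Re = ρVD/μ = 657.2·0.008513·0.2205/0.000136 = 9071.
Re > 4000 → turbulent. ε/D = 0.00014/0.2205 = 0.000635; Haaland: 1/√f = -1.8 log₁₀[6.61e-05 + 0.000761] = 5.549, so f = 0.03248.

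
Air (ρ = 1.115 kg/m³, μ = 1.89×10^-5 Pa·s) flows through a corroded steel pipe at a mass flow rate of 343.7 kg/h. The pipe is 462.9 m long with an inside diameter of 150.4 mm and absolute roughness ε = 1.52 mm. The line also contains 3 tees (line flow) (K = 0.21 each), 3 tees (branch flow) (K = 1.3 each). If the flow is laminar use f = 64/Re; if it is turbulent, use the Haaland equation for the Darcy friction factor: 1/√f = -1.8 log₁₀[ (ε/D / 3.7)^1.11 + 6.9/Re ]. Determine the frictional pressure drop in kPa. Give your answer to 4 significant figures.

ΔP ≈ 1.629 kPa

ṁ = 343.7 kg/h = 343.7/3600 = 0.09547 kg/s.
A = πD²/4 = π(0.1504)²/4 = 0.01777 m²; mean velocity V = ṁ/(ρA) = 0.09547/(1.115 · 0.01777) = 4.82 m/s.
Reynolds number Re = ρVD/μ = 1.115 · 4.82 · 0.1504 / 1.89e-05 = 4.276e+04.
Re > 4000 → turbulent. Relative roughness ε/D = 0.00152/0.1504 = 0.0101. Haaland: 1/√f = -1.8 log₁₀[(0.0101/3.7)^1.11 + 6.9/4.276e+04] = -1.8 log₁₀[0.00143 + 0.000161] = 5.038, so f = 0.03939.
Total minor-loss coefficient ΣK = 3·0.21 + 3·1.3 = 4.53.
ΔP = [f·L/D + ΣK]·(ρV²/2) = [0.03939·462.9/0.1504 + 4.53]·(1.115·4.82²/2) = [121.2 + 4.53]·12.95 = 1629 Pa.
ΔP = 1629 Pa = 1.629 kPa.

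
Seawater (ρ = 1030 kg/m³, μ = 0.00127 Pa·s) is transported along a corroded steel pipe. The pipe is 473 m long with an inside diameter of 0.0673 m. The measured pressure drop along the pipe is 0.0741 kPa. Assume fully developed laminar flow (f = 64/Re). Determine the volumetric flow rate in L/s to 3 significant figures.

Q ≈ 0.0621 L/s

For laminar flow, f = 64/Re with Re = ρVD/μ, so Darcy-Weisbach reduces to ΔP = 32μLV/D². Solving for V: V = ΔP·D²/(32μL) = 74.1·(0.0673)²/(32·0.00127·473) = 0.01746 m/s.
Check: Re = ρVD/μ = 1030·0.01746·0.0673/0.00127 = 953 < 2300, so the laminar assumption holds.
Q = V·A = 0.01746·(π/4·0.0673²) = 6.211e-05 m³/s = 0.0621 L/s.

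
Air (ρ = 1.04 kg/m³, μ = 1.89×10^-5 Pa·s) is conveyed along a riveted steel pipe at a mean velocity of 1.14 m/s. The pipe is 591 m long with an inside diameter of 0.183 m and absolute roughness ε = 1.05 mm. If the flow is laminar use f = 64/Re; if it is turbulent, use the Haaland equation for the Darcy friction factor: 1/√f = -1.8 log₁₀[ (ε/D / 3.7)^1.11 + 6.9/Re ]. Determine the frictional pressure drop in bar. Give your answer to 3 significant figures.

Reynolds number Re = ρVD/μ = 1.04 · 1.14 · 0.183 / 1.89e-05 = 1.148e+04.
Re > 4000 → turbulent. Relative roughness ε/D = 0.00105/0.183 = 0.00574. Haaland: 1/√f = -1.8 log₁₀[(0.00574/3.7)^1.11 + 6.9/1.148e+04] = -1.8 log₁₀[0.000761 + 0.000601] = 5.158, so f = 0.03758.
Darcy-Weisbach: ΔP = f(L/D)(ρV²/2) = 0.03758·(591/0.183)·(1.04·1.14²/2) = 0.03758·3230·0.6758 = 82.02 Pa.
ΔP = 82.02 Pa = 8.20×10^-4 bar.

ΔP ≈ 8.20×10^-4 bar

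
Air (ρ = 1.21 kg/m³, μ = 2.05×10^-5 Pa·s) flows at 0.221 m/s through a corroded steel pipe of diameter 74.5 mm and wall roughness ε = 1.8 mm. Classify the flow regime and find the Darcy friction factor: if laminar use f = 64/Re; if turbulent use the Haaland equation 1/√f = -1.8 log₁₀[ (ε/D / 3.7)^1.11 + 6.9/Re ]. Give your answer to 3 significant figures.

Re = ρVD/μ = 1.21·0.221·0.0745/2.05e-05 = 971.8.
Re < 2300 → laminar, so f = 64/Re = 0.06586 (roughness is irrelevant in laminar flow).

f ≈ 0.0659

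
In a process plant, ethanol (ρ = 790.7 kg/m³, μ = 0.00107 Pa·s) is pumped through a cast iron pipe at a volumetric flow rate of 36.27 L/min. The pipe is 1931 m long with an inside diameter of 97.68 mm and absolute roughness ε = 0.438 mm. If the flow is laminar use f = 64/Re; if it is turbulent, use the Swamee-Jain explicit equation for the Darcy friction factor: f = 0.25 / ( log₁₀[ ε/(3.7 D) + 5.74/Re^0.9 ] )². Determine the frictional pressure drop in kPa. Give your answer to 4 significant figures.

Q = 36.27 L/min = 36.27/60000 = 0.0006045 m³/s.
Cross-sectional area A = πD²/4 = π(0.09768)²/4 = 0.007494 m²; mean velocity V = Q/A = 0.0006045/0.007494 = 0.08067 m/s.
Reynolds number Re = ρVD/μ = 790.7 · 0.08067 · 0.09768 / 0.00107 = 5823.
Re > 4000 → turbulent. Relative roughness ε/D = 0.000438/0.09768 = 0.00448. Swamee-Jain: f = 0.25/(log₁₀[0.00448/3.7 + 5.74/5823^0.9])² = 0.25/(log₁₀[0.00121 + 0.00235])² = 0.25/(-2.449)² = 0.04169.
Darcy-Weisbach: ΔP = f(L/D)(ρV²/2) = 0.04169·(1931/0.09768)·(790.7·0.08067²/2) = 0.04169·1.977e+04·2.573 = 2120 Pa.
ΔP = 2120 Pa = 2.120 kPa.

ΔP ≈ 2.120 kPa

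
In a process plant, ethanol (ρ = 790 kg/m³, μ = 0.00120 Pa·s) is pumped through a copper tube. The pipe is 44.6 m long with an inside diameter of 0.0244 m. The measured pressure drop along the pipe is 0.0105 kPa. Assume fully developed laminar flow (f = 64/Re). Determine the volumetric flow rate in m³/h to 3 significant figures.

Q ≈ 0.00614 m³/h

For laminar flow, f = 64/Re with Re = ρVD/μ, so Darcy-Weisbach reduces to ΔP = 32μLV/D². Solving for V: V = ΔP·D²/(32μL) = 10.5·(0.0244)²/(32·0.0012·44.6) = 0.00365 m/s.
Check: Re = ρVD/μ = 790·0.00365·0.0244/0.0012 = 58.63 < 2300, so the laminar assumption holds.
Q = V·A = 0.00365·(π/4·0.0244²) = 1.707e-06 m³/s = 0.00614 m³/h.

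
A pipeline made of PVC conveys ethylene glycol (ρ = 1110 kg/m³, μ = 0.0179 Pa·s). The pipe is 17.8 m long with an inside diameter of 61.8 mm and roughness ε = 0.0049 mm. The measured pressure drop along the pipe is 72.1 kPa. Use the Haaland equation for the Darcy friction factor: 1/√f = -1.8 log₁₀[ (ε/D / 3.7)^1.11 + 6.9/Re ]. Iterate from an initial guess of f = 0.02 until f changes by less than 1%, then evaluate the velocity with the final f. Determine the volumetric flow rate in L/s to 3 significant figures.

Q ≈ 12.1 L/s

Rearranging Darcy-Weisbach: V = √(2·ΔP·D/(f·L·ρ)). With ε/D = 4.9e-06/0.0618 = 7.93e-05, iterate starting from f = 0.02:
  f = 0.02 → V = √(2·7.21e+04·0.0618/(0.02·17.8·1110)) = 4.749 m/s; Re = ρVD/μ = 1.82e+04; f → 0.02648
  f = 0.02648 → V = 4.127 m/s; Re = 1.581e+04; f → 0.02744
  f = 0.02744 → V = 4.054 m/s; Re = 1.554e+04; f → 0.02757
Converged (Δf/f < 1%). With the final f = 0.02757: V = √(2·7.21e+04·0.0618/(0.02757·17.8·1110)) = 4.045 m/s.
Q = V·A = 4.045·(π/4·0.0618²) = 0.01213 m³/s = 12.1 L/s.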